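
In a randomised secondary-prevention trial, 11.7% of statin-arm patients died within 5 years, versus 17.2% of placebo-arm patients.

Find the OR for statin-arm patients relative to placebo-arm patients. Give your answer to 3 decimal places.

OR ≈ 0.638

odds, statin-arm patients = 0.1170/0.8830 = 0.1325
odds, placebo-arm patients = 0.1720/0.8280 = 0.2077
OR = 0.1325 / 0.2077 = 0.638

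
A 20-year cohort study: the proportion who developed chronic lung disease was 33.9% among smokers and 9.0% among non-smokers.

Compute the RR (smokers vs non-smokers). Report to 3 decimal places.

RR = 0.3390 / 0.0900 = 3.767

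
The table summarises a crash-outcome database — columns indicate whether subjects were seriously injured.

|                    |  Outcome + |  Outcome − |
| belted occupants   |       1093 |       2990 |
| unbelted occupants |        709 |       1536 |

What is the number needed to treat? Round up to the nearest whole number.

risk, belted occupants = 1093/4083 = 0.267695
risk, unbelted occupants = 709/2245 = 0.315813
absolute risk difference = 0.048118
1 / 0.048118 = 20.782 → round up → 21

21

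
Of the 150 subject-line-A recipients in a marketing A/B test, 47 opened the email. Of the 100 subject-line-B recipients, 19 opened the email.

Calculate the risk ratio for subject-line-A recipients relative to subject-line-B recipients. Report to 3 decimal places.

risk, subject-line-A recipients = 47/150 = 0.3133
risk, subject-line-B recipients = 19/100 = 0.1900
RR = 0.3133 / 0.1900 = 1.649

1.649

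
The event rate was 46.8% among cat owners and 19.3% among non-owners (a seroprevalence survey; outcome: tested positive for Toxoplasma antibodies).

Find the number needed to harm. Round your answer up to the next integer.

4

absolute risk difference = 0.275000
1 / 0.275000 = 3.636 → round up → 4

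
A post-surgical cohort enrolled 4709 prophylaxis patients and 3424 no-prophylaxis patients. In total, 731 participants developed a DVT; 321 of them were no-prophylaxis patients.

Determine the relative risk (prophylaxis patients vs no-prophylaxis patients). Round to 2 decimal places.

0.93

prophylaxis patients with the outcome: 731 − 321 = 410
prophylaxis patients without the outcome: 4709 − 410 = 4299
no-prophylaxis patients without the outcome: 3424 − 321 = 3103
risk, prophylaxis patients = 410/4709 = 0.0871
risk, no-prophylaxis patients = 321/3424 = 0.0938
RR = 0.0871 / 0.0938 = 0.93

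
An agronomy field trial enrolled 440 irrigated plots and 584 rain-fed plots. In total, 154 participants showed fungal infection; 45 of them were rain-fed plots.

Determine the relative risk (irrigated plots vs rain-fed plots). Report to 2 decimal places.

3.21

irrigated plots with the outcome: 154 − 45 = 109
irrigated plots without the outcome: 440 − 109 = 331
rain-fed plots without the outcome: 584 − 45 = 539
risk, irrigated plots = 109/440 = 0.2477
risk, rain-fed plots = 45/584 = 0.0771
RR = 0.2477 / 0.0771 = 3.21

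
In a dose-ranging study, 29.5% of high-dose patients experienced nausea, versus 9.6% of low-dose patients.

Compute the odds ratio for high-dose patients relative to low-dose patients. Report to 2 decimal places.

odds, high-dose patients = 0.2950/0.7050 = 0.4184
odds, low-dose patients = 0.0960/0.9040 = 0.1062
OR = 0.4184 / 0.1062 = 3.94

OR: 3.94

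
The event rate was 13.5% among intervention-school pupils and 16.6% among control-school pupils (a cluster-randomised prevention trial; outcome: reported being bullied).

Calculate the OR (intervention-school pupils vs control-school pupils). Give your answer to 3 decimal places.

odds, intervention-school pupils = 0.1350/0.8650 = 0.1561
odds, control-school pupils = 0.1660/0.8340 = 0.1990
OR = 0.1561 / 0.1990 = 0.784

OR = 0.784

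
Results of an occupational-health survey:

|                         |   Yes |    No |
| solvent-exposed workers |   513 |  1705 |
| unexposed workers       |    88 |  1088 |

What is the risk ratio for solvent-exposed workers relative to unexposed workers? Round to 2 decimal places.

3.09

risk, solvent-exposed workers = 513/2218 = 0.2313
risk, unexposed workers = 88/1176 = 0.0748
RR = 0.2313 / 0.0748 = 3.09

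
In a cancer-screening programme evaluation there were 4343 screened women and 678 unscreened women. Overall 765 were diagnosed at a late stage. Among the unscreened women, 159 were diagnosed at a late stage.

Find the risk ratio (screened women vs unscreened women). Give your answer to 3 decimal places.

RR: 0.595

screened women with the outcome: 765 − 159 = 606
screened women without the outcome: 4343 − 606 = 3737
unscreened women without the outcome: 678 − 159 = 519
risk, screened women = 606/4343 = 0.1395
risk, unscreened women = 159/678 = 0.2345
RR = 0.1395 / 0.2345 = 0.595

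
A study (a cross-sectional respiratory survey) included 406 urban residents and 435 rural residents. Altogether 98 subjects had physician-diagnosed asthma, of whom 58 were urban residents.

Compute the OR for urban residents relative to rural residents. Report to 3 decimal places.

urban residents without the outcome: 406 − 58 = 348
rural residents with the outcome: 98 − 58 = 40
rural residents without the outcome: 435 − 40 = 395
OR = (58 × 395) / (348 × 40) = 22910/13920 ≈ 1.646

1.646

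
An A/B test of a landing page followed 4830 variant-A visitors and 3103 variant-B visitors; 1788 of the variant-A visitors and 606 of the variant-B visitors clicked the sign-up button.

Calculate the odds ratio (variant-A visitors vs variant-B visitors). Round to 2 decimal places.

OR = (1788 × 2497) / (3042 × 606) = 4464636/1843452 ≈ 2.42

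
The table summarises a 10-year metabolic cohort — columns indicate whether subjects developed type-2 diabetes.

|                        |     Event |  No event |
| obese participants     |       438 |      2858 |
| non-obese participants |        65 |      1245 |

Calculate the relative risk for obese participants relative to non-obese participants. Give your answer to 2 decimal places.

risk, obese participants = 438/3296 = 0.13289
risk, non-obese participants = 65/1310 = 0.04962
RR = 0.13289 / 0.04962 = 2.68

2.68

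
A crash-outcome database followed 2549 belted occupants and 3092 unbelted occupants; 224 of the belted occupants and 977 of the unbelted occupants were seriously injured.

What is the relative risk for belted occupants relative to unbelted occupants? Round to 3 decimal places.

0.278

risk, belted occupants = 224/2549 = 0.0879
risk, unbelted occupants = 977/3092 = 0.3160
RR = 0.0879 / 0.3160 = 0.278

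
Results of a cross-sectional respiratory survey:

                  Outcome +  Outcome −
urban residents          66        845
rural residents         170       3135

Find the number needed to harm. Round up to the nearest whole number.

risk, urban residents = 66/911 = 0.072448
risk, rural residents = 170/3305 = 0.051437
absolute risk difference = 0.021011
1 / 0.021011 = 47.594 → round up → 48

NNH: 48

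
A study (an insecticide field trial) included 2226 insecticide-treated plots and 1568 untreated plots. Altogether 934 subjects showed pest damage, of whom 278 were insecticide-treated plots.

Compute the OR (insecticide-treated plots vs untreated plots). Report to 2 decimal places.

OR ≈ 0.20

insecticide-treated plots without the outcome: 2226 − 278 = 1948
untreated plots with the outcome: 934 − 278 = 656
untreated plots without the outcome: 1568 − 656 = 912
OR = (278 × 912) / (1948 × 656) = 253536/1277888 ≈ 0.20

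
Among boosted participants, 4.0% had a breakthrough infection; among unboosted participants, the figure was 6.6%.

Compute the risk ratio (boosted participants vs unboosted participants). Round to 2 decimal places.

RR = 0.04000 / 0.06600 = 0.61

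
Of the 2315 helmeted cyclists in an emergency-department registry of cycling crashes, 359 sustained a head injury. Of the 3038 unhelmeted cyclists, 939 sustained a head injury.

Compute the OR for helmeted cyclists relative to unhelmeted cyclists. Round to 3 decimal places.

OR = (359 × 2099) / (1956 × 939) = 753541/1836684 ≈ 0.410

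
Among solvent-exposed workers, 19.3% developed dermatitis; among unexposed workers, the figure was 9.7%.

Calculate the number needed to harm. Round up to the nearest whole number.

absolute risk difference = 0.096000
1 / 0.096000 = 10.417 → round up → 11

11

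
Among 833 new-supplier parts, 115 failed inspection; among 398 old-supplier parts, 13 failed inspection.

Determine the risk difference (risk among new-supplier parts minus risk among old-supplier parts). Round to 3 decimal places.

RD: 0.105

risk, new-supplier parts = 115/833 = 0.13806
risk, old-supplier parts = 13/398 = 0.03266
risk difference = 0.13806 − 0.03266 = 0.105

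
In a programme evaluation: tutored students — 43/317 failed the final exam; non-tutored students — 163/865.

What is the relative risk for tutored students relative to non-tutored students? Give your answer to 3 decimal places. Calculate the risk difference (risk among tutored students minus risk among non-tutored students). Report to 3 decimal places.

risk, tutored students = 43/317 = 0.1356
risk, non-tutored students = 163/865 = 0.1884
RR = 0.1356 / 0.1884 = 0.720
risk difference = 0.1356 − 0.1884 = -0.053

RR = 0.720; RD = -0.053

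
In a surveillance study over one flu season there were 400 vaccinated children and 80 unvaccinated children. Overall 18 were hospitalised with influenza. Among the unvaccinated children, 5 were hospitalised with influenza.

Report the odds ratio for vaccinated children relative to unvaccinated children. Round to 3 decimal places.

0.504

vaccinated children with the outcome: 18 − 5 = 13
vaccinated children without the outcome: 400 − 13 = 387
unvaccinated children without the outcome: 80 − 5 = 75
odds, vaccinated children = 13/387 = 0.03359
odds, unvaccinated children = 5/75 = 0.06667
OR = 0.03359 / 0.06667 = 0.504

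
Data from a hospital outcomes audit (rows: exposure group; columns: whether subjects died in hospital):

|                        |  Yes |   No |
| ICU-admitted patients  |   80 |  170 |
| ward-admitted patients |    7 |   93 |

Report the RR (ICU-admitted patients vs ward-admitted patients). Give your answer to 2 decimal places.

risk, ICU-admitted patients = 80/250 = 0.3200
risk, ward-admitted patients = 7/100 = 0.0700
RR = 0.3200 / 0.0700 = 4.57

RR: 4.57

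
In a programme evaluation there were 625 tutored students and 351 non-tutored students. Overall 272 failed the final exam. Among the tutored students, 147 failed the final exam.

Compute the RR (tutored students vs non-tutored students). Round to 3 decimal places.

0.660

tutored students without the outcome: 625 − 147 = 478
non-tutored students with the outcome: 272 − 147 = 125
non-tutored students without the outcome: 351 − 125 = 226
risk, tutored students = 147/625 = 0.2352
risk, non-tutored students = 125/351 = 0.3561
RR = 0.2352 / 0.3561 = 0.660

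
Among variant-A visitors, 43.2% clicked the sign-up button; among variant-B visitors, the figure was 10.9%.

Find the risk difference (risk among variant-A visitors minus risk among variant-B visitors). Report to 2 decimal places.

risk difference = 0.4320 − 0.1090 = 0.32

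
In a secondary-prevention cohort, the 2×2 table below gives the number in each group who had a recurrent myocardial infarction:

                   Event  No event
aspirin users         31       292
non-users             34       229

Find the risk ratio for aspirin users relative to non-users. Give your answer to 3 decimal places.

risk, aspirin users = 31/323 = 0.0960
risk, non-users = 34/263 = 0.1293
RR = 0.0960 / 0.1293 = 0.742

0.742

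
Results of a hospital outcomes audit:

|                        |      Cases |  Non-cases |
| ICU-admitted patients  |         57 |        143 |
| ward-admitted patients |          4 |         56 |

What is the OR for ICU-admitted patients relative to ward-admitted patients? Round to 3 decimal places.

OR = (57 × 56) / (143 × 4) = 3192/572 ≈ 5.580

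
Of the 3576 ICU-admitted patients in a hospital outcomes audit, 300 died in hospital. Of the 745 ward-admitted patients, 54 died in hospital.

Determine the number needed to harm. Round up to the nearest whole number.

risk, ICU-admitted patients = 300/3576 = 0.083893
risk, ward-admitted patients = 54/745 = 0.072483
absolute risk difference = 0.011409
1 / 0.011409 = 87.650 → round up → 88

88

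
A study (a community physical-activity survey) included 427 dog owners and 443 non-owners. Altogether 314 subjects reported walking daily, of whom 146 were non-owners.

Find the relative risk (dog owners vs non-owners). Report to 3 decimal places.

RR ≈ 1.194

dog owners with the outcome: 314 − 146 = 168
dog owners without the outcome: 427 − 168 = 259
non-owners without the outcome: 443 − 146 = 297
risk, dog owners = 168/427 = 0.3934
risk, non-owners = 146/443 = 0.3296
RR = 0.3934 / 0.3296 = 1.194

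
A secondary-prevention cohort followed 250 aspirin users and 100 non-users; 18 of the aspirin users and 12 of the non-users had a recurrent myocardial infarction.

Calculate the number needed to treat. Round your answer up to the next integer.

risk, aspirin users = 18/250 = 0.072000
risk, non-users = 12/100 = 0.120000
absolute risk difference = 0.048000
1 / 0.048000 = 20.833 → round up → 21

NNT: 21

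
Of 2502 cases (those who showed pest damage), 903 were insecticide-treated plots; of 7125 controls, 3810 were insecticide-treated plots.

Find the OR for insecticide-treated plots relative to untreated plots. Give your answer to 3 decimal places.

OR = (903 × 3315) / (3810 × 1599) = 2993445/6092190 ≈ 0.491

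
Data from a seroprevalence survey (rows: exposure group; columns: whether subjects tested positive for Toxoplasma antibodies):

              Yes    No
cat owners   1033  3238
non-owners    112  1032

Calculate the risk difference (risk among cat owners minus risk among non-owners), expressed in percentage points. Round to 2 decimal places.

risk, cat owners = 1033/4271 = 0.2419
risk, non-owners = 112/1144 = 0.0979
risk difference = 0.2419 − 0.0979 = 0.1440 → 14.40 percentage points

RD: 14.40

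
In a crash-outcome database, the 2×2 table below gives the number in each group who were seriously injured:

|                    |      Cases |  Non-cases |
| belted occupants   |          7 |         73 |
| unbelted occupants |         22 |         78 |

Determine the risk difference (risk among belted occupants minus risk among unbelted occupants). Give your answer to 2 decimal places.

risk, belted occupants = 7/80 = 0.0875
risk, unbelted occupants = 22/100 = 0.2200
risk difference = 0.0875 − 0.2200 = -0.13

RD: -0.13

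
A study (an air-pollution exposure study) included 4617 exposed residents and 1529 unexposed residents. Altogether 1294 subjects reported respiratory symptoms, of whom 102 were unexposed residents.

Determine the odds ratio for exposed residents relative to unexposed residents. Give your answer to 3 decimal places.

OR: 4.869

exposed residents with the outcome: 1294 − 102 = 1192
exposed residents without the outcome: 4617 − 1192 = 3425
unexposed residents without the outcome: 1529 − 102 = 1427
OR = (1192 × 1427) / (3425 × 102) = 1700984/349350 ≈ 4.869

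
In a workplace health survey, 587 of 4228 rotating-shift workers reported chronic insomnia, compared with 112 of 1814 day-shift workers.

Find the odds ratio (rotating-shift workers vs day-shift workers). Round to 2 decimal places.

2.45

odds, rotating-shift workers = 587/3641 = 0.1612
odds, day-shift workers = 112/1702 = 0.0658
OR = 0.1612 / 0.0658 = 2.45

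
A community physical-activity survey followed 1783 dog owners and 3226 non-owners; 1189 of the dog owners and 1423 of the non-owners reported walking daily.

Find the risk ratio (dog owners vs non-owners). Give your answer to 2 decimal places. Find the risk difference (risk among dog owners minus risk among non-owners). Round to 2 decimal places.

RR = 1.51; RD = 0.23

risk, dog owners = 1189/1783 = 0.6669
risk, non-owners = 1423/3226 = 0.4411
RR = 0.6669 / 0.4411 = 1.51
risk difference = 0.6669 − 0.4411 = 0.23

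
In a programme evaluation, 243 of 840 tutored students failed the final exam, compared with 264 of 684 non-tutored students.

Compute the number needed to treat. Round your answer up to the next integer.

NNT = 11

risk, tutored students = 243/840 = 0.289286
risk, non-tutored students = 264/684 = 0.385965
absolute risk difference = 0.096679
1 / 0.096679 = 10.344 → round up → 11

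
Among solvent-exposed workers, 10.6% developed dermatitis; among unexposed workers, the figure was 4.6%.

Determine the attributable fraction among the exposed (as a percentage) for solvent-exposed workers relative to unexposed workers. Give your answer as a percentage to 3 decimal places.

AR% = (0.10600 − 0.04600) / 0.10600 = 0.5660 → 56.604%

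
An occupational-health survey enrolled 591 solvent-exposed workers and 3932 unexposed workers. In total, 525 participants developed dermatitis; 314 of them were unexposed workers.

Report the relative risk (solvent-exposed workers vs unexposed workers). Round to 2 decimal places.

solvent-exposed workers with the outcome: 525 − 314 = 211
solvent-exposed workers without the outcome: 591 − 211 = 380
unexposed workers without the outcome: 3932 − 314 = 3618
risk, solvent-exposed workers = 211/591 = 0.3570
risk, unexposed workers = 314/3932 = 0.0799
RR = 0.3570 / 0.0799 = 4.47

RR: 4.47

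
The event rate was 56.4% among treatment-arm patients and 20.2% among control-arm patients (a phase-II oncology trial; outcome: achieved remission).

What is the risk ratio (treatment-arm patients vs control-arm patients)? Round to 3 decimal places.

RR = 0.5640 / 0.2020 = 2.792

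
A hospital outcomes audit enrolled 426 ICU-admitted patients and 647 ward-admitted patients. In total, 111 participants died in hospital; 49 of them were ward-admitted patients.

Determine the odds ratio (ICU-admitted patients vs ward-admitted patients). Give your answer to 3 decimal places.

2.079

ICU-admitted patients with the outcome: 111 − 49 = 62
ICU-admitted patients without the outcome: 426 − 62 = 364
ward-admitted patients without the outcome: 647 − 49 = 598
odds, ICU-admitted patients = 62/364 = 0.1703
odds, ward-admitted patients = 49/598 = 0.0819
OR = 0.1703 / 0.0819 = 2.079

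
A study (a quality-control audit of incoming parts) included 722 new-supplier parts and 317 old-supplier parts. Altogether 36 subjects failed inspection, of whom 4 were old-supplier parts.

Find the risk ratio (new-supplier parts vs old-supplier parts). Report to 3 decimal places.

RR = 3.512

new-supplier parts with the outcome: 36 − 4 = 32
new-supplier parts without the outcome: 722 − 32 = 690
old-supplier parts without the outcome: 317 − 4 = 313
risk, new-supplier parts = 32/722 = 0.04432
risk, old-supplier parts = 4/317 = 0.01262
RR = 0.04432 / 0.01262 = 3.512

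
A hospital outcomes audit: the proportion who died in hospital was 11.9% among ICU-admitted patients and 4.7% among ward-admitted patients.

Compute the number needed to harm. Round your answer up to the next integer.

absolute risk difference = 0.072000
1 / 0.072000 = 13.889 → round up → 14

14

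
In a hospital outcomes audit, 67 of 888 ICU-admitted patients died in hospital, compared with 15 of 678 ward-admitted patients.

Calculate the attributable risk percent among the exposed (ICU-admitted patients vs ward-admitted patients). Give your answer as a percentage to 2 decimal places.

risk, ICU-admitted patients = 67/888 = 0.07545
risk, ward-admitted patients = 15/678 = 0.02212
AR% = (0.07545 − 0.02212) / 0.07545 = 0.7068 → 70.68%

AR%: 70.68%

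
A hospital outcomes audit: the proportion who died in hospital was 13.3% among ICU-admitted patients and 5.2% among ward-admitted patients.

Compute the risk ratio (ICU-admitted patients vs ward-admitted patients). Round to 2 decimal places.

RR = 0.1330 / 0.0520 = 2.56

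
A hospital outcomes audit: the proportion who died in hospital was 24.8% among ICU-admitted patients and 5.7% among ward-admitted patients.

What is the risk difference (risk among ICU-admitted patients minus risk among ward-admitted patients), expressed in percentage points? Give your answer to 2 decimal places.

19.10

risk difference = 0.2480 − 0.0570 = 0.1910 → 19.10 percentage points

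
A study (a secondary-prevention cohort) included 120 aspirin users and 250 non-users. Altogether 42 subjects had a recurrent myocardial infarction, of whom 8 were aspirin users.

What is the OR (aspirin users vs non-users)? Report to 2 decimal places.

aspirin users without the outcome: 120 − 8 = 112
non-users with the outcome: 42 − 8 = 34
non-users without the outcome: 250 − 34 = 216
OR = (8 × 216) / (112 × 34) = 1728/3808 ≈ 0.45

0.45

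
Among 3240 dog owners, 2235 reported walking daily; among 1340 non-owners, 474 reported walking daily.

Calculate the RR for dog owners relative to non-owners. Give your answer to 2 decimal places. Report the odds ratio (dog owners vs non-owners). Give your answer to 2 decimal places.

RR = 1.95; OR = 4.06

risk, dog owners = 2235/3240 = 0.6898
risk, non-owners = 474/1340 = 0.3537
RR = 0.6898 / 0.3537 = 1.95
OR = (2235 × 866) / (1005 × 474) = 1935510/476370 ≈ 4.06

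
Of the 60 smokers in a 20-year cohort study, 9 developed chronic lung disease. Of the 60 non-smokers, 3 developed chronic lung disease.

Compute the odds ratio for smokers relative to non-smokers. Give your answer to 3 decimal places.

OR = (9 × 57) / (51 × 3) = 513/153 ≈ 3.353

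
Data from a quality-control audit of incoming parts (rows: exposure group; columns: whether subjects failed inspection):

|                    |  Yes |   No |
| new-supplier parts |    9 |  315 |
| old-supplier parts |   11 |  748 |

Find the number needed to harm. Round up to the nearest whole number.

risk, new-supplier parts = 9/324 = 0.027778
risk, old-supplier parts = 11/759 = 0.014493
absolute risk difference = 0.013285
1 / 0.013285 = 75.273 → round up → 76

NNH: 76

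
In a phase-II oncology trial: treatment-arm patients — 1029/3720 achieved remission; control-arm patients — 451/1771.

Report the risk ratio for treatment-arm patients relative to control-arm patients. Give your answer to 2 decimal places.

risk, treatment-arm patients = 1029/3720 = 0.2766
risk, control-arm patients = 451/1771 = 0.2547
RR = 0.2766 / 0.2547 = 1.09

1.09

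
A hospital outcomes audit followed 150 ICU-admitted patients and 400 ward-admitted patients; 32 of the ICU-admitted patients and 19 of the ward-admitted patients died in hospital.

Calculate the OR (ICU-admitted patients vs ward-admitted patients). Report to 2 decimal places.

OR = 5.44

odds, ICU-admitted patients = 32/118 = 0.27119
odds, ward-admitted patients = 19/381 = 0.04987
OR = 0.27119 / 0.04987 = 5.44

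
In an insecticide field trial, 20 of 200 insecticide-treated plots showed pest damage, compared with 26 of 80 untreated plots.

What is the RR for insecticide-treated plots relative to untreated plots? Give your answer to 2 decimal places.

0.31

risk, insecticide-treated plots = 20/200 = 0.1000
risk, untreated plots = 26/80 = 0.3250
RR = 0.1000 / 0.3250 = 0.31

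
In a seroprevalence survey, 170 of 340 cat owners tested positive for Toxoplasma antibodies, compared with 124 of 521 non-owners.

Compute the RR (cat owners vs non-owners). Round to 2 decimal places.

RR: 2.10

risk, cat owners = 170/340 = 0.5000
risk, non-owners = 124/521 = 0.2380
RR = 0.5000 / 0.2380 = 2.10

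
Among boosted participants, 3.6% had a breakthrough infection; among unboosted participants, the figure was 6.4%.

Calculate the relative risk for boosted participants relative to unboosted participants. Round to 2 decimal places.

RR = 0.03600 / 0.06400 = 0.56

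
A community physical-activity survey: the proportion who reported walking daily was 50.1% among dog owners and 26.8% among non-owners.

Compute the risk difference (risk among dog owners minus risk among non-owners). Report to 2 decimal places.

risk difference = 0.5010 − 0.2680 = 0.23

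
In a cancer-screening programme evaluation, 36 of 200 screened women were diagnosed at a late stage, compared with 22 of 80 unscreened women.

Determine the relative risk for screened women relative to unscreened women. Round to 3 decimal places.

0.655

risk, screened women = 36/200 = 0.1800
risk, unscreened women = 22/80 = 0.2750
RR = 0.1800 / 0.2750 = 0.655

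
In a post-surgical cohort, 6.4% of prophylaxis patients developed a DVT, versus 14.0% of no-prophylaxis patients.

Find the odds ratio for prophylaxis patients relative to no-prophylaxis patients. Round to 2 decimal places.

0.42

odds, prophylaxis patients = 0.0640/0.9360 = 0.0684
odds, no-prophylaxis patients = 0.1400/0.8600 = 0.1628
OR = 0.0684 / 0.1628 = 0.42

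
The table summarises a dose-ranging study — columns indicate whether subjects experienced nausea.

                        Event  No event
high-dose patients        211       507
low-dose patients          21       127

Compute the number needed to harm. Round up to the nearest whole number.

7

risk, high-dose patients = 211/718 = 0.293872
risk, low-dose patients = 21/148 = 0.141892
absolute risk difference = 0.151980
1 / 0.151980 = 6.580 → round up → 7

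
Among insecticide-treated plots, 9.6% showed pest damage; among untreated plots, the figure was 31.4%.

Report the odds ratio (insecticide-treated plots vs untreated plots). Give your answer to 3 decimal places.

odds, insecticide-treated plots = 0.0960/0.9040 = 0.1062
odds, untreated plots = 0.3140/0.6860 = 0.4577
OR = 0.1062 / 0.4577 = 0.232

OR: 0.232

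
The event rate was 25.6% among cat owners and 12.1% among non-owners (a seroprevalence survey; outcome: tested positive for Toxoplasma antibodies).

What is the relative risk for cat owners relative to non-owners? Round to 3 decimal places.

RR = 0.2560 / 0.1210 = 2.116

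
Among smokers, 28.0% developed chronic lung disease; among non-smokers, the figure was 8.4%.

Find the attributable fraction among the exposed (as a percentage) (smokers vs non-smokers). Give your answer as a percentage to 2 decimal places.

AR% = (0.2800 − 0.0840) / 0.2800 = 0.7000 → 70.00%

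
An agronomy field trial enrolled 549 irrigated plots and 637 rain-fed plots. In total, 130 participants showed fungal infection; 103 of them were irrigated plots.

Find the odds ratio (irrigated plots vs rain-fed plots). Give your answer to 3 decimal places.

irrigated plots without the outcome: 549 − 103 = 446
rain-fed plots with the outcome: 130 − 103 = 27
rain-fed plots without the outcome: 637 − 27 = 610
odds, irrigated plots = 103/446 = 0.23094
odds, rain-fed plots = 27/610 = 0.04426
OR = 0.23094 / 0.04426 = 5.218

5.218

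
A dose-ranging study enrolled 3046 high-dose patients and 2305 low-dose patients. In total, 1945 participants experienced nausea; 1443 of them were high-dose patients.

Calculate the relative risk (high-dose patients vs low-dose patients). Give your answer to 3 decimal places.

2.175

high-dose patients without the outcome: 3046 − 1443 = 1603
low-dose patients with the outcome: 1945 − 1443 = 502
low-dose patients without the outcome: 2305 − 502 = 1803
risk, high-dose patients = 1443/3046 = 0.4737
risk, low-dose patients = 502/2305 = 0.2178
RR = 0.4737 / 0.2178 = 2.175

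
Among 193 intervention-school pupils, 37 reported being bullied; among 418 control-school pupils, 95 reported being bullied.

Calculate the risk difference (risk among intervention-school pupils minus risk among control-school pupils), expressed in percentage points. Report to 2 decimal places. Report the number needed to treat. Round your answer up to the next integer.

risk, intervention-school pupils = 37/193 = 0.1917
risk, control-school pupils = 95/418 = 0.2273
risk difference = 0.1917 − 0.2273 = -0.0356 → -3.56 percentage points
absolute risk difference = 0.035563
1 / 0.035563 = 28.119 → round up → 29

RD = -3.56; NNT = 29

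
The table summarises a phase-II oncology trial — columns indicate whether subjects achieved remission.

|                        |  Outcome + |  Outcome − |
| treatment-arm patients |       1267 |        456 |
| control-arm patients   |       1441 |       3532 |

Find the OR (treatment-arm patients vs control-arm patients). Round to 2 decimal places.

odds, treatment-arm patients = 1267/456 = 2.7785
odds, control-arm patients = 1441/3532 = 0.4080
OR = 2.7785 / 0.4080 = 6.81

OR: 6.81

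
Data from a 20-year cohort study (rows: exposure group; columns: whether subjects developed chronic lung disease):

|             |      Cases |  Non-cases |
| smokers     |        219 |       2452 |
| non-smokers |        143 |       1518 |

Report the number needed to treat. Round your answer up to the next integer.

risk, smokers = 219/2671 = 0.081992
risk, non-smokers = 143/1661 = 0.086093
absolute risk difference = 0.004101
1 / 0.004101 = 243.843 → round up → 244

244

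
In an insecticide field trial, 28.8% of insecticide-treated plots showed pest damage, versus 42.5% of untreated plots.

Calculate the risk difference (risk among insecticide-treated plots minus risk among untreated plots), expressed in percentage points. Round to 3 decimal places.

risk difference = 0.2880 − 0.4250 = -0.1370 → -13.700 percentage points

RD ≈ -13.700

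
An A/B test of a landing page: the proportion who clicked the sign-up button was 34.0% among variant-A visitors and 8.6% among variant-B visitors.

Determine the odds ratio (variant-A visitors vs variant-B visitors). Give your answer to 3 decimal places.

OR ≈ 5.475

odds, variant-A visitors = 0.3400/0.6600 = 0.5152
odds, variant-B visitors = 0.0860/0.9140 = 0.0941
OR = 0.5152 / 0.0941 = 5.475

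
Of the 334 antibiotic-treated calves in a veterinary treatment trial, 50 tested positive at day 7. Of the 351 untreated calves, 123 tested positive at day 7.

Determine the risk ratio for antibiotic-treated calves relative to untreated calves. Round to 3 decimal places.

risk, antibiotic-treated calves = 50/334 = 0.1497
risk, untreated calves = 123/351 = 0.3504
RR = 0.1497 / 0.3504 = 0.427

0.427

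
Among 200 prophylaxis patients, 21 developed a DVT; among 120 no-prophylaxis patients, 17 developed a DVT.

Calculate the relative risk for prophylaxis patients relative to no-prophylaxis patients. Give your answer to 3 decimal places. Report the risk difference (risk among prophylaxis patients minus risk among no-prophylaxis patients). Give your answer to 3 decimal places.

risk, prophylaxis patients = 21/200 = 0.1050
risk, no-prophylaxis patients = 17/120 = 0.1417
RR = 0.1050 / 0.1417 = 0.741
risk difference = 0.1050 − 0.1417 = -0.037

RR = 0.741; RD = -0.037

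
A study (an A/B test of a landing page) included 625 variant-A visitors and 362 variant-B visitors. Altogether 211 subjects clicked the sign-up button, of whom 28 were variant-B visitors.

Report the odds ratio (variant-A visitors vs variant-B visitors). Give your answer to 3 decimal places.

OR = 4.939

variant-A visitors with the outcome: 211 − 28 = 183
variant-A visitors without the outcome: 625 − 183 = 442
variant-B visitors without the outcome: 362 − 28 = 334
OR = (183 × 334) / (442 × 28) = 61122/12376 ≈ 4.939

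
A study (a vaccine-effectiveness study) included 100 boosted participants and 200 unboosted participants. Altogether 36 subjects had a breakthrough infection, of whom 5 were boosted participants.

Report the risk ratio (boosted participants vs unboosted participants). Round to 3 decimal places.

RR: 0.323

boosted participants without the outcome: 100 − 5 = 95
unboosted participants with the outcome: 36 − 5 = 31
unboosted participants without the outcome: 200 − 31 = 169
risk, boosted participants = 5/100 = 0.0500
risk, unboosted participants = 31/200 = 0.1550
RR = 0.0500 / 0.1550 = 0.323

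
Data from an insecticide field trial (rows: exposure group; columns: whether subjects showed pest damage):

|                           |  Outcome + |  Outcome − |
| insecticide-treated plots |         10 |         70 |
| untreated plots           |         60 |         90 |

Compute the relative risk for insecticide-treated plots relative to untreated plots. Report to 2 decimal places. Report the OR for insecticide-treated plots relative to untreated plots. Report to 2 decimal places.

risk, insecticide-treated plots = 10/80 = 0.1250
risk, untreated plots = 60/150 = 0.4000
RR = 0.1250 / 0.4000 = 0.31
odds, insecticide-treated plots = 10/70 = 0.1429
odds, untreated plots = 60/90 = 0.6667
OR = 0.1429 / 0.6667 = 0.21

RR = 0.31; OR = 0.21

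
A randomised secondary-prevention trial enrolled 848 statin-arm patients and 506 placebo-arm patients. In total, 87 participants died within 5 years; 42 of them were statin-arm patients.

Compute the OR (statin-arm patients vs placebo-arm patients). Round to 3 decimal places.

statin-arm patients without the outcome: 848 − 42 = 806
placebo-arm patients with the outcome: 87 − 42 = 45
placebo-arm patients without the outcome: 506 − 45 = 461
odds, statin-arm patients = 42/806 = 0.05211
odds, placebo-arm patients = 45/461 = 0.09761
OR = 0.05211 / 0.09761 = 0.534

OR = 0.534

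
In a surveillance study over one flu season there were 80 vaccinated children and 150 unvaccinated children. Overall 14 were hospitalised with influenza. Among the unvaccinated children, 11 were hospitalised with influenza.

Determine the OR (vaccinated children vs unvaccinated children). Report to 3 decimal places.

0.492

vaccinated children with the outcome: 14 − 11 = 3
vaccinated children without the outcome: 80 − 3 = 77
unvaccinated children without the outcome: 150 − 11 = 139
odds, vaccinated children = 3/77 = 0.03896
odds, unvaccinated children = 11/139 = 0.07914
OR = 0.03896 / 0.07914 = 0.492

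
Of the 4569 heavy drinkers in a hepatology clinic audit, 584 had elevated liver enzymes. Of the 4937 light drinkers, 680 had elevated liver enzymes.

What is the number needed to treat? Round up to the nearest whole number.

risk, heavy drinkers = 584/4569 = 0.127818
risk, light drinkers = 680/4937 = 0.137735
absolute risk difference = 0.009918
1 / 0.009918 = 100.827 → round up → 101

101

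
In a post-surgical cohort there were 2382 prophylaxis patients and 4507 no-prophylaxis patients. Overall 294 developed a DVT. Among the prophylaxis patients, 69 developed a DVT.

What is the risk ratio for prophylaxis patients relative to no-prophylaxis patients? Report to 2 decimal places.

RR = 0.58

prophylaxis patients without the outcome: 2382 − 69 = 2313
no-prophylaxis patients with the outcome: 294 − 69 = 225
no-prophylaxis patients without the outcome: 4507 − 225 = 4282
risk, prophylaxis patients = 69/2382 = 0.02897
risk, no-prophylaxis patients = 225/4507 = 0.04992
RR = 0.02897 / 0.04992 = 0.58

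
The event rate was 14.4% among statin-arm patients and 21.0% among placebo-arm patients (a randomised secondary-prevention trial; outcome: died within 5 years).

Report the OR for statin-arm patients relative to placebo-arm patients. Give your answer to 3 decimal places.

odds, statin-arm patients = 0.1440/0.8560 = 0.1682
odds, placebo-arm patients = 0.2100/0.7900 = 0.2658
OR = 0.1682 / 0.2658 = 0.633

OR: 0.633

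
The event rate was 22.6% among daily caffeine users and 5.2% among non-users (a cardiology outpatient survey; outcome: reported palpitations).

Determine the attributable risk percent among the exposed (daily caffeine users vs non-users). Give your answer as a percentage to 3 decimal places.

AR% = (0.2260 − 0.0520) / 0.2260 = 0.7699 → 76.991%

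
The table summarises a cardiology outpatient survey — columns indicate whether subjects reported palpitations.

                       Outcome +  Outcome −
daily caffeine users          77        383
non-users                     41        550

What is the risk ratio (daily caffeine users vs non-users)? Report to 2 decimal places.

risk, daily caffeine users = 77/460 = 0.1674
risk, non-users = 41/591 = 0.0694
RR = 0.1674 / 0.0694 = 2.41

RR: 2.41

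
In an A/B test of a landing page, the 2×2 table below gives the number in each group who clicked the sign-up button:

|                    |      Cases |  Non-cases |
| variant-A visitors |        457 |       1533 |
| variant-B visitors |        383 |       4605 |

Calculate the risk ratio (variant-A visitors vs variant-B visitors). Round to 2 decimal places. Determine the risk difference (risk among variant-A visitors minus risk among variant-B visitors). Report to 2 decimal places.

risk, variant-A visitors = 457/1990 = 0.2296
risk, variant-B visitors = 383/4988 = 0.0768
RR = 0.2296 / 0.0768 = 2.99
risk difference = 0.2296 − 0.0768 = 0.15

RR = 2.99; RD = 0.15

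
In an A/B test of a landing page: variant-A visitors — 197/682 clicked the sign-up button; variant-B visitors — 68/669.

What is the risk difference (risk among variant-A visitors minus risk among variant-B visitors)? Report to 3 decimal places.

risk, variant-A visitors = 197/682 = 0.2889
risk, variant-B visitors = 68/669 = 0.1016
risk difference = 0.2889 − 0.1016 = 0.187

0.187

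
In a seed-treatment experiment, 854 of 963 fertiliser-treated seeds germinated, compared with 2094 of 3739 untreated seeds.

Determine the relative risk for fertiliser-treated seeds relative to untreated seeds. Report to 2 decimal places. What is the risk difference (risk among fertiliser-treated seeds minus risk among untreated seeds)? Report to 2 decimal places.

RR = 1.58; RD = 0.33

risk, fertiliser-treated seeds = 854/963 = 0.8868
risk, untreated seeds = 2094/3739 = 0.5600
RR = 0.8868 / 0.5600 = 1.58
risk difference = 0.8868 − 0.5600 = 0.33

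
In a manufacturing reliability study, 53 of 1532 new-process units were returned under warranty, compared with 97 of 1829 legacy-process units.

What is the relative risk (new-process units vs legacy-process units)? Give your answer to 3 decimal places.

RR = 0.652

risk, new-process units = 53/1532 = 0.03460
risk, legacy-process units = 97/1829 = 0.05303
RR = 0.03460 / 0.05303 = 0.652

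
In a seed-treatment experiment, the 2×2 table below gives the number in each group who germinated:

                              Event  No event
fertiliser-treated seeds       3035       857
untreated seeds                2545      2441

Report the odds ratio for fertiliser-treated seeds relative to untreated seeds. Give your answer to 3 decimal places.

OR = (3035 × 2441) / (857 × 2545) = 7408435/2181065 ≈ 3.397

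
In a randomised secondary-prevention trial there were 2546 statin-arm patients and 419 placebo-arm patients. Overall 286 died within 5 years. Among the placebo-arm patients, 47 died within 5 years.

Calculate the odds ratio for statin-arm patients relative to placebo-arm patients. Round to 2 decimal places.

statin-arm patients with the outcome: 286 − 47 = 239
statin-arm patients without the outcome: 2546 − 239 = 2307
placebo-arm patients without the outcome: 419 − 47 = 372
OR = (239 × 372) / (2307 × 47) = 88908/108429 ≈ 0.82

OR = 0.82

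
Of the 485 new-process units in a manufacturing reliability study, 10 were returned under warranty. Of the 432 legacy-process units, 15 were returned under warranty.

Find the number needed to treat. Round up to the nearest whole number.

NNT = 71

risk, new-process units = 10/485 = 0.020619
risk, legacy-process units = 15/432 = 0.034722
absolute risk difference = 0.014104
1 / 0.014104 = 70.902 → round up → 71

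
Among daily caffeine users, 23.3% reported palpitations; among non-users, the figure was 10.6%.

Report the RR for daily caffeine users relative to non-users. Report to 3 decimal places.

RR = 0.2330 / 0.1060 = 2.198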